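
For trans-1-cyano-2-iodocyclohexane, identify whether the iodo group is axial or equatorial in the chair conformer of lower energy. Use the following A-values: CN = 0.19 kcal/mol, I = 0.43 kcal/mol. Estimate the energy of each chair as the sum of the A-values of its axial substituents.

C1 and C2 have opposite parity, so for the trans isomer the two substituents are e,e in one chair and a,a in the other.
Chair I (cyano axial, iodo axial): E = 0.62 kcal/mol.
Chair II (cyano equatorial, iodo equatorial): E = 0.00 kcal/mol.
Chair II is the more stable (lower-energy) conformer, and in that chair the iodo group is equatorial.

equatorial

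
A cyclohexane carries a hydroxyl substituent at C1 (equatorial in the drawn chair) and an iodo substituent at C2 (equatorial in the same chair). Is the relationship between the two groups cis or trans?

C1 and C2 have opposite parity, so their axial bonds point in opposite directions.
With opposite-parity carbons, two substituents on the same face are one axial and one equatorial; opposite faces give both axial or both equatorial.
Here the groups are equatorial/equatorial → opposite face → trans.

trans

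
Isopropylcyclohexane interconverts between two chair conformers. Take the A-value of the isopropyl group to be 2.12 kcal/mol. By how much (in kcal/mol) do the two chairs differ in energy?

A monosubstituted cyclohexane has one chair with the isopropyl group axial (E = A = 2.12 kcal/mol) and one with it equatorial (E = 0).
ΔE = 2.12 − 0 = 2.12 kcal/mol.

2.12 kcal/mol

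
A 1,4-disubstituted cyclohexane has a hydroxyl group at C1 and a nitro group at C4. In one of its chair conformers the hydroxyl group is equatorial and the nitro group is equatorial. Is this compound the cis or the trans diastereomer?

trans

C1 and C4 have opposite parity, so their axial bonds point in opposite directions.
With opposite-parity carbons, two substituents on the same face are one axial and one equatorial; opposite faces give both axial or both equatorial.
Here the groups are equatorial/equatorial → opposite face → trans.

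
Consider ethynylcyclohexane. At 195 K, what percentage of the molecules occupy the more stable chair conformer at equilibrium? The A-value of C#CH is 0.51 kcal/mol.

78.9%

One chair has the ethynyl group axial (E = 0.51 kcal/mol) and the other has it equatorial (E = 0).
ΔG = 0.51 kcal/mol between the two chairs.
K = exp(ΔG/RT) with R = 1.987×10⁻³ kcal mol⁻¹ K⁻¹ and T = 195 K gives K ≈ 3.73.
Fraction in the lower-energy chair = K/(K+1) = 78.9%.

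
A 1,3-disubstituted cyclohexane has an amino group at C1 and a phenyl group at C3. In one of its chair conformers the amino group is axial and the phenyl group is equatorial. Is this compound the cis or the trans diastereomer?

trans

C1 and C3 have the same parity, so their axial bonds point in the same direction.
With same-parity carbons, two substituents on the same face are both axial or both equatorial; opposite faces give one of each.
Here the groups are axial/equatorial → opposite face → trans.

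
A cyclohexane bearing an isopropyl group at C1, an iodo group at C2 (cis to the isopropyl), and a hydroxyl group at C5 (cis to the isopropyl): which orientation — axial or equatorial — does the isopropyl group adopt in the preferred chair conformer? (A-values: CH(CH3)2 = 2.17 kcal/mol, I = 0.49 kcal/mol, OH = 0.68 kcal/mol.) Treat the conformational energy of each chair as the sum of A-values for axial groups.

Chair I (isopropyl axial, iodo equatorial, hydroxyl axial): E = 2.85 kcal/mol.
Chair II (isopropyl equatorial, iodo axial, hydroxyl equatorial): E = 0.49 kcal/mol.
Chair II is the more stable (lower-energy) conformer, and in that chair the isopropyl group is equatorial.

equatorial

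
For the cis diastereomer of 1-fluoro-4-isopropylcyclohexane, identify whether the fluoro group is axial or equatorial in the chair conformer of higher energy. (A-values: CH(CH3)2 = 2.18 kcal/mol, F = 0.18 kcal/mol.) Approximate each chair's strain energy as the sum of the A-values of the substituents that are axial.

C1 and C4 have opposite parity, so for the cis isomer the two substituents are one axial and one equatorial in each chair.
Chair I (isopropyl axial, fluoro equatorial): E = 2.18 kcal/mol.
Chair II (isopropyl equatorial, fluoro axial): E = 0.18 kcal/mol.
Chair I is the less stable (higher-energy) conformer, and in that chair the fluoro group is equatorial.

equatorial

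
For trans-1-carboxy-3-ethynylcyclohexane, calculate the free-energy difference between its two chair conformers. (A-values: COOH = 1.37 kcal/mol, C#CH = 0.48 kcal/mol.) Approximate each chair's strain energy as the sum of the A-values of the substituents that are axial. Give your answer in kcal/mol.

C1 and C3 have the same parity, so for the trans isomer the two substituents are one axial and one equatorial in each chair.
Chair I (carboxyl axial, ethynyl equatorial): E = 1.37 kcal/mol.
Chair II (carboxyl equatorial, ethynyl axial): E = 0.48 kcal/mol.
ΔE = 1.37 − 0.48 = 0.89 kcal/mol; chair II is more stable.

0.89 kcal/mol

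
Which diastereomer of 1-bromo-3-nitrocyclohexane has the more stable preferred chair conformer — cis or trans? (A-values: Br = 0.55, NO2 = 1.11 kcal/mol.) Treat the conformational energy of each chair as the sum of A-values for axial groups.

cis

At 1,3 positions (parity same): cis → (e,e or a,a); trans → (a,e or e,a).
Best chair for cis: E = 0.00 kcal/mol; best chair for trans: E = 0.55 kcal/mol.
The cis isomer is lower by 0.55 kcal/mol.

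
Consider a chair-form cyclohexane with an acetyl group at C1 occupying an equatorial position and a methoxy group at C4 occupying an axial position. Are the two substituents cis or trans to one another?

C1 and C4 have opposite parity, so their axial bonds point in opposite directions.
With opposite-parity carbons, two substituents on the same face are one axial and one equatorial; opposite faces give both axial or both equatorial.
Here the groups are equatorial/axial → same face → cis.

cis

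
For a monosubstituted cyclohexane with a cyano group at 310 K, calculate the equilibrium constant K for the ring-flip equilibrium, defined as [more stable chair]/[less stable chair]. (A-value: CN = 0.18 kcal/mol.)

One chair has the cyano group axial (E = 0.18 kcal/mol) and the other has it equatorial (E = 0).
ΔG = 0.18 kcal/mol between the two chairs.
K = exp(ΔG/RT) with R = 1.987×10⁻³ kcal mol⁻¹ K⁻¹ and T = 310 K gives K ≈ 1.34.

K ≈ 1.34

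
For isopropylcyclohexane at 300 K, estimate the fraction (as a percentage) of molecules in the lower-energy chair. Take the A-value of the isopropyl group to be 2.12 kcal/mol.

One chair has the isopropyl group axial (E = 2.12 kcal/mol) and the other has it equatorial (E = 0).
ΔG = 2.12 kcal/mol between the two chairs.
K = exp(ΔG/RT) with R = 1.987×10⁻³ kcal mol⁻¹ K⁻¹ and T = 300 K gives K ≈ 35.
Fraction in the lower-energy chair = K/(K+1) = 97.2%.

97.2%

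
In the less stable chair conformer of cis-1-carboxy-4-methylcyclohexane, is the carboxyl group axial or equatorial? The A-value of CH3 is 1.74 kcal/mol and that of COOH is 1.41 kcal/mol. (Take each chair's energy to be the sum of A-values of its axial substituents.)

equatorial

C1 and C4 have opposite parity, so for the cis isomer the two substituents are one axial and one equatorial in each chair.
Chair I (methyl axial, carboxyl equatorial): E = 1.74 kcal/mol.
Chair II (methyl equatorial, carboxyl axial): E = 1.41 kcal/mol.
Chair I is the less stable (higher-energy) conformer, and in that chair the carboxyl group is equatorial.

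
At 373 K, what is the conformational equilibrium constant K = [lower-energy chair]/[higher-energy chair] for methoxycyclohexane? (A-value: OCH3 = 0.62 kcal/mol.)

K ≈ 2.31

One chair has the methoxy group axial (E = 0.62 kcal/mol) and the other has it equatorial (E = 0).
ΔG = 0.62 kcal/mol between the two chairs.
K = exp(ΔG/RT) with R = 1.987×10⁻³ kcal mol⁻¹ K⁻¹ and T = 373 K gives K ≈ 2.31.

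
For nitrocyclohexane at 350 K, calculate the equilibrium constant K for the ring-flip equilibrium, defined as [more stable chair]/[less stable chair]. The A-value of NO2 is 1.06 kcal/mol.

One chair has the nitro group axial (E = 1.06 kcal/mol) and the other has it equatorial (E = 0).
ΔG = 1.06 kcal/mol between the two chairs.
K = exp(ΔG/RT) with R = 1.987×10⁻³ kcal mol⁻¹ K⁻¹ and T = 350 K gives K ≈ 4.59.

K ≈ 4.59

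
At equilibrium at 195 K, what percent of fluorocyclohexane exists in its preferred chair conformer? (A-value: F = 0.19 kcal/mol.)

62.0%

One chair has the fluoro group axial (E = 0.19 kcal/mol) and the other has it equatorial (E = 0).
ΔG = 0.19 kcal/mol between the two chairs.
K = exp(ΔG/RT) with R = 1.987×10⁻³ kcal mol⁻¹ K⁻¹ and T = 195 K gives K ≈ 1.63.
Fraction in the lower-energy chair = K/(K+1) = 62.0%.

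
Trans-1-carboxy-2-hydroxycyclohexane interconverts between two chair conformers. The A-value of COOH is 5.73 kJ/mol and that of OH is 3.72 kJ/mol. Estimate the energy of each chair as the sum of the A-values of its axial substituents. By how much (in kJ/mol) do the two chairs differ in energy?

C1 and C2 have opposite parity, so for the trans isomer the two substituents are e,e in one chair and a,a in the other.
Chair I (carboxyl axial, hydroxyl axial): E = 9.45 kJ/mol.
Chair II (carboxyl equatorial, hydroxyl equatorial): E = 0.00 kJ/mol.
ΔE = 9.45 − 0.00 = 9.45 kJ/mol; chair II is more stable.

9.45 kJ/mol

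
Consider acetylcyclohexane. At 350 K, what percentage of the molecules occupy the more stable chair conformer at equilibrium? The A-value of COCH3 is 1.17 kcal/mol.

84.3%

One chair has the acetyl group axial (E = 1.17 kcal/mol) and the other has it equatorial (E = 0).
ΔG = 1.17 kcal/mol between the two chairs.
K = exp(ΔG/RT) with R = 1.987×10⁻³ kcal mol⁻¹ K⁻¹ and T = 350 K gives K ≈ 5.38.
Fraction in the lower-energy chair = K/(K+1) = 84.3%.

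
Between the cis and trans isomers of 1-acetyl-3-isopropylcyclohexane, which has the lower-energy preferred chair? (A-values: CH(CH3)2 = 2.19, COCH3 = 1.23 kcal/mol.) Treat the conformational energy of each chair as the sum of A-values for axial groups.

cis

At 1,3 positions (parity same): cis → (e,e or a,a); trans → (a,e or e,a).
Best chair for cis: E = 0.00 kcal/mol; best chair for trans: E = 1.23 kcal/mol.
The cis isomer is lower by 1.23 kcal/mol.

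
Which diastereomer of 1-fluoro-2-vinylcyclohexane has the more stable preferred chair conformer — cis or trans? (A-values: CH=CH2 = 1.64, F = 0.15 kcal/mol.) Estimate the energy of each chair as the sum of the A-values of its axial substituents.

trans

At 1,2 positions (parity opposite): cis → (a,e or e,a); trans → (e,e or a,a).
Best chair for cis: E = 0.15 kcal/mol; best chair for trans: E = 0.00 kcal/mol.
The trans isomer is lower by 0.15 kcal/mol.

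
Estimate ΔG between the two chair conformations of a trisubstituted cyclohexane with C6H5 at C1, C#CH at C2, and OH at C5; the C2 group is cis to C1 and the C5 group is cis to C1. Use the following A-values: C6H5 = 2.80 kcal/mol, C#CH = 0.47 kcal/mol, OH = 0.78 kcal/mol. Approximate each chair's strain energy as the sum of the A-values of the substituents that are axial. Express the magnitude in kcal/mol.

Chair I (phenyl axial, ethynyl equatorial, hydroxyl axial): E = 3.58 kcal/mol.
Chair II (phenyl equatorial, ethynyl axial, hydroxyl equatorial): E = 0.47 kcal/mol.
ΔE = 3.58 − 0.47 = 3.11 kcal/mol; chair II is more stable.

3.11 kcal/mol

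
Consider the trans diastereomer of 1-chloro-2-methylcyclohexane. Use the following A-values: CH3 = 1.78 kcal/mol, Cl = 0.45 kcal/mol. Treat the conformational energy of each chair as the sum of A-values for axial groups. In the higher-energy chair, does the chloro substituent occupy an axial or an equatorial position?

axial

C1 and C2 have opposite parity, so for the trans isomer the two substituents are e,e in one chair and a,a in the other.
Chair I (methyl axial, chloro axial): E = 2.23 kcal/mol.
Chair II (methyl equatorial, chloro equatorial): E = 0.00 kcal/mol.
Chair I is the less stable (higher-energy) conformer, and in that chair the chloro group is axial.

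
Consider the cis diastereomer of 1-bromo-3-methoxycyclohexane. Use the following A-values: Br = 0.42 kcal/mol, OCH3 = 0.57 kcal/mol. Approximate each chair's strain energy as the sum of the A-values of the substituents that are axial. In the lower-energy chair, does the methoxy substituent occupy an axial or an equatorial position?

equatorial

C1 and C3 have the same parity, so for the cis isomer the two substituents are e,e in one chair and a,a in the other.
Chair I (bromo axial, methoxy axial): E = 0.99 kcal/mol.
Chair II (bromo equatorial, methoxy equatorial): E = 0.00 kcal/mol.
Chair II is the more stable (lower-energy) conformer, and in that chair the methoxy group is equatorial.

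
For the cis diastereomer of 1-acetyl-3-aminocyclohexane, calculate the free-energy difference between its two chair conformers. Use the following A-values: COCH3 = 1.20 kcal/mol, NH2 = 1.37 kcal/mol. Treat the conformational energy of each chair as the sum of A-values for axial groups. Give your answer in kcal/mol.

C1 and C3 have the same parity, so for the cis isomer the two substituents are e,e in one chair and a,a in the other.
Chair I (acetyl axial, amino axial): E = 2.57 kcal/mol.
Chair II (acetyl equatorial, amino equatorial): E = 0.00 kcal/mol.
ΔE = 2.57 − 0.00 = 2.57 kcal/mol; chair II is more stable.

2.57 kcal/mol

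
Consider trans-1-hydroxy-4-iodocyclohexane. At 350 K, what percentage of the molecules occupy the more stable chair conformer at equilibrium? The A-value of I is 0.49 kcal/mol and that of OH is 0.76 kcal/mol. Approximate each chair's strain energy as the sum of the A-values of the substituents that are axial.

C1 and C4 have opposite parity, so for the trans isomer the two substituents are e,e in one chair and a,a in the other.
Chair I (iodo axial, hydroxyl axial): E = 1.25 kcal/mol; chair II (iodo equatorial, hydroxyl equatorial): E = 0.00 kcal/mol.
ΔG = 1.25 kcal/mol between the two chairs.
K = exp(ΔG/RT) with R = 1.987×10⁻³ kcal mol⁻¹ K⁻¹ and T = 350 K gives K ≈ 6.03.
Fraction in the lower-energy chair = K/(K+1) = 85.8%.

85.8%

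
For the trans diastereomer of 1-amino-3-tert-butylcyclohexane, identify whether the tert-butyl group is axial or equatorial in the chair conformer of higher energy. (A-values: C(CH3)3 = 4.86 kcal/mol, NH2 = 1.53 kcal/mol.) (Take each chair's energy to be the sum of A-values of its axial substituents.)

axial

C1 and C3 have the same parity, so for the trans isomer the two substituents are one axial and one equatorial in each chair.
Chair I (tert-butyl axial, amino equatorial): E = 4.86 kcal/mol.
Chair II (tert-butyl equatorial, amino axial): E = 1.53 kcal/mol.
Chair I is the less stable (higher-energy) conformer, and in that chair the tert-butyl group is axial.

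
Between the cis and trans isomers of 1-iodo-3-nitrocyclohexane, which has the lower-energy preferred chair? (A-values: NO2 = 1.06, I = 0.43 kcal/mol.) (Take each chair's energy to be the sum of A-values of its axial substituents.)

At 1,3 positions (parity same): cis → (e,e or a,a); trans → (a,e or e,a).
Best chair for cis: E = 0.00 kcal/mol; best chair for trans: E = 0.43 kcal/mol.
The cis isomer is lower by 0.43 kcal/mol.

cis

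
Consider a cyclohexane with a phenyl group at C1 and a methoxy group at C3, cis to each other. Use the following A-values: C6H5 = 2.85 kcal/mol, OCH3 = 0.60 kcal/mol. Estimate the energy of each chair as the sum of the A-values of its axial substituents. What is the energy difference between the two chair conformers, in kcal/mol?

3.45 kcal/mol

C1 and C3 have the same parity, so for the cis isomer the two substituents are e,e in one chair and a,a in the other.
Chair I (phenyl axial, methoxy axial): E = 3.45 kcal/mol.
Chair II (phenyl equatorial, methoxy equatorial): E = 0.00 kcal/mol.
ΔE = 3.45 − 0.00 = 3.45 kcal/mol; chair II is more stable.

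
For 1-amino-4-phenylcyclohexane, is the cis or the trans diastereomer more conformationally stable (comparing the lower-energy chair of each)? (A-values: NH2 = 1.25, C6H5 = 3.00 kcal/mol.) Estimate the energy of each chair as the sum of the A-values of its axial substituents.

At 1,4 positions (parity opposite): cis → (a,e or e,a); trans → (e,e or a,a).
Best chair for cis: E = 1.25 kcal/mol; best chair for trans: E = 0.00 kcal/mol.
The trans isomer is lower by 1.25 kcal/mol.

trans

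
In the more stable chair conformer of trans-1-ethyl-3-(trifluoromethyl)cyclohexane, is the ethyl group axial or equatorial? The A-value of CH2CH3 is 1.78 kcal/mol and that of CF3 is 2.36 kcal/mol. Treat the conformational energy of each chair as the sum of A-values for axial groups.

C1 and C3 have the same parity, so for the trans isomer the two substituents are one axial and one equatorial in each chair.
Chair I (ethyl axial, trifluoromethyl equatorial): E = 1.78 kcal/mol.
Chair II (ethyl equatorial, trifluoromethyl axial): E = 2.36 kcal/mol.
Chair I is the more stable (lower-energy) conformer, and in that chair the ethyl group is axial.

axial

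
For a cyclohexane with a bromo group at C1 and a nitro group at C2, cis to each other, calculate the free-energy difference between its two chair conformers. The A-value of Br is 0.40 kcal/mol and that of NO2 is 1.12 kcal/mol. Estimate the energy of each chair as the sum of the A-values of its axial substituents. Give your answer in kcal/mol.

0.72 kcal/mol

C1 and C2 have opposite parity, so for the cis isomer the two substituents are one axial and one equatorial in each chair.
Chair I (bromo axial, nitro equatorial): E = 0.40 kcal/mol.
Chair II (bromo equatorial, nitro axial): E = 1.12 kcal/mol.
ΔE = 1.12 − 0.40 = 0.72 kcal/mol; chair I is more stable.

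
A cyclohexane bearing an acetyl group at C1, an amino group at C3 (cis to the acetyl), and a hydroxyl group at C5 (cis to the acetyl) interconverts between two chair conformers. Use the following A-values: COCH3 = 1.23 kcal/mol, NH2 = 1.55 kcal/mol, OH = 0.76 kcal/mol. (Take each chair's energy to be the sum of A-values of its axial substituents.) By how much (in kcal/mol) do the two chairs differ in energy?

Chair I (acetyl axial, amino axial, hydroxyl axial): E = 3.54 kcal/mol.
Chair II (acetyl equatorial, amino equatorial, hydroxyl equatorial): E = 0.00 kcal/mol.
ΔE = 3.54 − 0.00 = 3.54 kcal/mol; chair II is more stable.

3.54 kcal/mol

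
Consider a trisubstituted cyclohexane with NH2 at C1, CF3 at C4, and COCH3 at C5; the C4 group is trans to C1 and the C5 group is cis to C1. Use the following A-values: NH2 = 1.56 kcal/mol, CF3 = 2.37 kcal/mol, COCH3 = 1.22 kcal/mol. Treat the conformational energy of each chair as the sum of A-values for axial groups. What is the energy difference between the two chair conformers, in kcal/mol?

5.15 kcal/mol

Chair I (amino axial, trifluoromethyl axial, acetyl axial): E = 5.15 kcal/mol.
Chair II (amino equatorial, trifluoromethyl equatorial, acetyl equatorial): E = 0.00 kcal/mol.
ΔE = 5.15 − 0.00 = 5.15 kcal/mol; chair II is more stable.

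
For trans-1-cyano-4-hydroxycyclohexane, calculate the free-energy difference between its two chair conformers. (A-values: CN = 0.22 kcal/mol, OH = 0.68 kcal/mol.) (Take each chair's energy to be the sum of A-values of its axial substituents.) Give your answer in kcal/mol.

C1 and C4 have opposite parity, so for the trans isomer the two substituents are e,e in one chair and a,a in the other.
Chair I (cyano axial, hydroxyl axial): E = 0.90 kcal/mol.
Chair II (cyano equatorial, hydroxyl equatorial): E = 0.00 kcal/mol.
ΔE = 0.90 − 0.00 = 0.90 kcal/mol; chair II is more stable.

0.90 kcal/mol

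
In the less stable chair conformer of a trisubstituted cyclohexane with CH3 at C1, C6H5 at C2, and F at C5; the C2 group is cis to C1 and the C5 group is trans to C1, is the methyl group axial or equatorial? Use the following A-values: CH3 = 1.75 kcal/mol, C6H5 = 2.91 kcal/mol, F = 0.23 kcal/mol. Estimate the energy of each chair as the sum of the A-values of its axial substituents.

equatorial

Chair I (methyl axial, phenyl equatorial, fluoro equatorial): E = 1.75 kcal/mol.
Chair II (methyl equatorial, phenyl axial, fluoro axial): E = 3.14 kcal/mol.
Chair II is the less stable (higher-energy) conformer, and in that chair the methyl group is equatorial.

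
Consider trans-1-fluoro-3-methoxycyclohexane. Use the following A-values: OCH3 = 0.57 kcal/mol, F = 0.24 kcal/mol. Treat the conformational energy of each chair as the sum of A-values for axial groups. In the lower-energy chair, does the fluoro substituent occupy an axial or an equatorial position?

C1 and C3 have the same parity, so for the trans isomer the two substituents are one axial and one equatorial in each chair.
Chair I (methoxy axial, fluoro equatorial): E = 0.57 kcal/mol.
Chair II (methoxy equatorial, fluoro axial): E = 0.24 kcal/mol.
Chair II is the more stable (lower-energy) conformer, and in that chair the fluoro group is axial.

axial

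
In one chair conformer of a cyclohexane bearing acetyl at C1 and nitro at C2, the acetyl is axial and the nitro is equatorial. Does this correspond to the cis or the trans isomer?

C1 and C2 have opposite parity, so their axial bonds point in opposite directions.
With opposite-parity carbons, two substituents on the same face are one axial and one equatorial; opposite faces give both axial or both equatorial.
Here the groups are axial/equatorial → same face → cis.

cis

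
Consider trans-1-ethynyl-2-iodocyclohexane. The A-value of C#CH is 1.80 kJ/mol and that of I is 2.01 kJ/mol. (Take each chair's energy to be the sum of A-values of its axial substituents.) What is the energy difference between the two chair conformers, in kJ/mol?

3.81 kJ/mol

C1 and C2 have opposite parity, so for the trans isomer the two substituents are e,e in one chair and a,a in the other.
Chair I (ethynyl axial, iodo axial): E = 3.81 kJ/mol.
Chair II (ethynyl equatorial, iodo equatorial): E = 0.00 kJ/mol.
ΔE = 3.81 − 0.00 = 3.81 kJ/mol; chair II is more stable.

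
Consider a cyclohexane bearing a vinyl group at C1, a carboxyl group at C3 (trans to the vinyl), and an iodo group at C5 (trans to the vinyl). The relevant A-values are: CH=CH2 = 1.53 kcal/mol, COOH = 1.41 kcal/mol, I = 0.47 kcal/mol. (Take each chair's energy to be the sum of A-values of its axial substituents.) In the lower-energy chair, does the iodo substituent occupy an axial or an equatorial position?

Chair I (vinyl axial, carboxyl equatorial, iodo equatorial): E = 1.53 kcal/mol.
Chair II (vinyl equatorial, carboxyl axial, iodo axial): E = 1.88 kcal/mol.
Chair I is the more stable (lower-energy) conformer, and in that chair the iodo group is equatorial.

equatorial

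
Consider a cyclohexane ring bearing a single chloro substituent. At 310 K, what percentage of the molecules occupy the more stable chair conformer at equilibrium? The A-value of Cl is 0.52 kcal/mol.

One chair has the chloro group axial (E = 0.52 kcal/mol) and the other has it equatorial (E = 0).
ΔG = 0.52 kcal/mol between the two chairs.
K = exp(ΔG/RT) with R = 1.987×10⁻³ kcal mol⁻¹ K⁻¹ and T = 310 K gives K ≈ 2.33.
Fraction in the lower-energy chair = K/(K+1) = 69.9%.

69.9%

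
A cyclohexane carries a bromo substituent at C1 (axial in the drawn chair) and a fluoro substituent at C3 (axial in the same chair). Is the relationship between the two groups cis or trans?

cis

C1 and C3 have the same parity, so their axial bonds point in the same direction.
With same-parity carbons, two substituents on the same face are both axial or both equatorial; opposite faces give one of each.
Here the groups are axial/axial → same face → cis.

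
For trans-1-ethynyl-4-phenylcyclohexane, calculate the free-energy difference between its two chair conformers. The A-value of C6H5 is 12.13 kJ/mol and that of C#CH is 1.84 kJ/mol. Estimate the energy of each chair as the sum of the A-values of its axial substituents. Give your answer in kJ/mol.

C1 and C4 have opposite parity, so for the trans isomer the two substituents are e,e in one chair and a,a in the other.
Chair I (phenyl axial, ethynyl axial): E = 13.97 kJ/mol.
Chair II (phenyl equatorial, ethynyl equatorial): E = 0.00 kJ/mol.
ΔE = 13.97 − 0.00 = 13.97 kJ/mol; chair II is more stable.

13.97 kJ/mol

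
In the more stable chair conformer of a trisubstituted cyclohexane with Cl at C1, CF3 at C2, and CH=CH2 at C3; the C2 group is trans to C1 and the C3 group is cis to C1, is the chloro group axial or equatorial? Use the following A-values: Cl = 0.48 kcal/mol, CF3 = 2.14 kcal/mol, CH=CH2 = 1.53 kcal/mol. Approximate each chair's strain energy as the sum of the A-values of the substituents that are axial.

Chair I (chloro axial, trifluoromethyl axial, vinyl axial): E = 4.15 kcal/mol.
Chair II (chloro equatorial, trifluoromethyl equatorial, vinyl equatorial): E = 0.00 kcal/mol.
Chair II is the more stable (lower-energy) conformer, and in that chair the chloro group is equatorial.

equatorial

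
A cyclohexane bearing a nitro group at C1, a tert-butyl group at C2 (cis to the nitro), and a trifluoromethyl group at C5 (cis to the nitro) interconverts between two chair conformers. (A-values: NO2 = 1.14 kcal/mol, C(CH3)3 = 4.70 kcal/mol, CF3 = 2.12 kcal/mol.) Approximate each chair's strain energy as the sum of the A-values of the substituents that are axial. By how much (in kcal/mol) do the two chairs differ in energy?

Chair I (nitro axial, tert-butyl equatorial, trifluoromethyl axial): E = 3.26 kcal/mol.
Chair II (nitro equatorial, tert-butyl axial, trifluoromethyl equatorial): E = 4.70 kcal/mol.
ΔE = 4.70 − 3.26 = 1.44 kcal/mol; chair I is more stable.

1.44 kcal/mol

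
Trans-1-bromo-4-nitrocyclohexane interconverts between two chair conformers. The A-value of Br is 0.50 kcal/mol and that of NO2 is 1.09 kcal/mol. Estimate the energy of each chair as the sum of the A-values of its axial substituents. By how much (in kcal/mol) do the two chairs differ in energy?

1.59 kcal/mol

C1 and C4 have opposite parity, so for the trans isomer the two substituents are e,e in one chair and a,a in the other.
Chair I (bromo axial, nitro axial): E = 1.59 kcal/mol.
Chair II (bromo equatorial, nitro equatorial): E = 0.00 kcal/mol.
ΔE = 1.59 − 0.00 = 1.59 kcal/mol; chair II is more stable.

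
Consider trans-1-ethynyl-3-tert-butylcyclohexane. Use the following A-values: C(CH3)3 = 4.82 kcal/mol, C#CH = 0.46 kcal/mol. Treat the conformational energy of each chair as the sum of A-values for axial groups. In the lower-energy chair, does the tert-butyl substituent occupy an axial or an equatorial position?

C1 and C3 have the same parity, so for the trans isomer the two substituents are one axial and one equatorial in each chair.
Chair I (tert-butyl axial, ethynyl equatorial): E = 4.82 kcal/mol.
Chair II (tert-butyl equatorial, ethynyl axial): E = 0.46 kcal/mol.
Chair II is the more stable (lower-energy) conformer, and in that chair the tert-butyl group is equatorial.

equatorial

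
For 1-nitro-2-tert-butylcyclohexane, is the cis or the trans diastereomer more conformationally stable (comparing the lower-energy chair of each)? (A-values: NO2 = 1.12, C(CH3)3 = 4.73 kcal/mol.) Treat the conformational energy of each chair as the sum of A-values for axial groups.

trans

At 1,2 positions (parity opposite): cis → (a,e or e,a); trans → (e,e or a,a).
Best chair for cis: E = 1.12 kcal/mol; best chair for trans: E = 0.00 kcal/mol.
The trans isomer is lower by 1.12 kcal/mol.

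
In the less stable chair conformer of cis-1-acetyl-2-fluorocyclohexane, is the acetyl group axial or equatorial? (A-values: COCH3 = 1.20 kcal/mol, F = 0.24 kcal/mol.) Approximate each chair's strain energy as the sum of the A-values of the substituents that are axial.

C1 and C2 have opposite parity, so for the cis isomer the two substituents are one axial and one equatorial in each chair.
Chair I (acetyl axial, fluoro equatorial): E = 1.20 kcal/mol.
Chair II (acetyl equatorial, fluoro axial): E = 0.24 kcal/mol.
Chair I is the less stable (higher-energy) conformer, and in that chair the acetyl group is axial.

axial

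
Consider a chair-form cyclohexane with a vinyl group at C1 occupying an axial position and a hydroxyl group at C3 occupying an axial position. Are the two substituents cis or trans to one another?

C1 and C3 have the same parity, so their axial bonds point in the same direction.
With same-parity carbons, two substituents on the same face are both axial or both equatorial; opposite faces give one of each.
Here the groups are axial/axial → same face → cis.

cis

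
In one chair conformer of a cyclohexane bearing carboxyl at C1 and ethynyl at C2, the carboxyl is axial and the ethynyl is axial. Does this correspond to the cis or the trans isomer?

C1 and C2 have opposite parity, so their axial bonds point in opposite directions.
With opposite-parity carbons, two substituents on the same face are one axial and one equatorial; opposite faces give both axial or both equatorial.
Here the groups are axial/axial → opposite face → trans.

trans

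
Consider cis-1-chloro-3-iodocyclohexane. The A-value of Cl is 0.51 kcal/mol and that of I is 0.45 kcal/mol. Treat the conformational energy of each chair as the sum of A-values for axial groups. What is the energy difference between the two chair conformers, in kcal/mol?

0.96 kcal/mol

C1 and C3 have the same parity, so for the cis isomer the two substituents are e,e in one chair and a,a in the other.
Chair I (chloro axial, iodo axial): E = 0.96 kcal/mol.
Chair II (chloro equatorial, iodo equatorial): E = 0.00 kcal/mol.
ΔE = 0.96 − 0.00 = 0.96 kcal/mol; chair II is more stable.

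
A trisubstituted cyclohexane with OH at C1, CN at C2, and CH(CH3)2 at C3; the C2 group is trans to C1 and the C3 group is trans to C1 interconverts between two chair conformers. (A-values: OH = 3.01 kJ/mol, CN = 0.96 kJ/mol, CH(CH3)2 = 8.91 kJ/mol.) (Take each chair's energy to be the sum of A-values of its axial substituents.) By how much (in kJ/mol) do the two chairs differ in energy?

4.94 kJ/mol

Chair I (hydroxyl axial, cyano axial, isopropyl equatorial): E = 3.97 kJ/mol.
Chair II (hydroxyl equatorial, cyano equatorial, isopropyl axial): E = 8.91 kJ/mol.
ΔE = 8.91 − 3.97 = 4.94 kJ/mol; chair I is more stable.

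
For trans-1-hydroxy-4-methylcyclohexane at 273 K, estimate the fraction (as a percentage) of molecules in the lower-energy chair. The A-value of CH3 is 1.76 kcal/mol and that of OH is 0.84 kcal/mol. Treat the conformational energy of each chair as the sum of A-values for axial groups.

99.2%

C1 and C4 have opposite parity, so for the trans isomer the two substituents are e,e in one chair and a,a in the other.
Chair I (methyl axial, hydroxyl axial): E = 2.60 kcal/mol; chair II (methyl equatorial, hydroxyl equatorial): E = 0.00 kcal/mol.
ΔG = 2.60 kcal/mol between the two chairs.
K = exp(ΔG/RT) with R = 1.987×10⁻³ kcal mol⁻¹ K⁻¹ and T = 273 K gives K ≈ 121.
Fraction in the lower-energy chair = K/(K+1) = 99.2%.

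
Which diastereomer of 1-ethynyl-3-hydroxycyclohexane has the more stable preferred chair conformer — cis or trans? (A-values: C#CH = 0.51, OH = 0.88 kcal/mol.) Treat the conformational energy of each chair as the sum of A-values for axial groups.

At 1,3 positions (parity same): cis → (e,e or a,a); trans → (a,e or e,a).
Best chair for cis: E = 0.00 kcal/mol; best chair for trans: E = 0.51 kcal/mol.
The cis isomer is lower by 0.51 kcal/mol.

cis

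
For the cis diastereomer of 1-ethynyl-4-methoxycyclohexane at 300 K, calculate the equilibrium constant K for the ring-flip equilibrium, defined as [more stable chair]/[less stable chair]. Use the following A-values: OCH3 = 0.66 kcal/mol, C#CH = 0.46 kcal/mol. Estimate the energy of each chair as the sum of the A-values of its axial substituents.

K ≈ 1.40

C1 and C4 have opposite parity, so for the cis isomer the two substituents are one axial and one equatorial in each chair.
Chair I (methoxy axial, ethynyl equatorial): E = 0.66 kcal/mol; chair II (methoxy equatorial, ethynyl axial): E = 0.46 kcal/mol.
ΔG = 0.20 kcal/mol between the two chairs.
K = exp(ΔG/RT) with R = 1.987×10⁻³ kcal mol⁻¹ K⁻¹ and T = 300 K gives K ≈ 1.4.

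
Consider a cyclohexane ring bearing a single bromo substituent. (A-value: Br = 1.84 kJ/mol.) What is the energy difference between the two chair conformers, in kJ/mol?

A monosubstituted cyclohexane has one chair with the bromo group axial (E = A = 1.84 kJ/mol) and one with it equatorial (E = 0).
ΔE = 1.84 − 0 = 1.84 kJ/mol.

1.84 kJ/mol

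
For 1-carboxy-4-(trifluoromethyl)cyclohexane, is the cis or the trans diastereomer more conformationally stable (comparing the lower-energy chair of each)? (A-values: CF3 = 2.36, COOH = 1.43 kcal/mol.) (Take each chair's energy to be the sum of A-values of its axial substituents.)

At 1,4 positions (parity opposite): cis → (a,e or e,a); trans → (e,e or a,a).
Best chair for cis: E = 1.43 kcal/mol; best chair for trans: E = 0.00 kcal/mol.
The trans isomer is lower by 1.43 kcal/mol.

trans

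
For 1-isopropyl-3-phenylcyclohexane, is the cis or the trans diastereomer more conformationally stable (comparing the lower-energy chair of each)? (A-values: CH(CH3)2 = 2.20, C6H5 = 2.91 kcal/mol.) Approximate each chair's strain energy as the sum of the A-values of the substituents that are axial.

At 1,3 positions (parity same): cis → (e,e or a,a); trans → (a,e or e,a).
Best chair for cis: E = 0.00 kcal/mol; best chair for trans: E = 2.20 kcal/mol.
The cis isomer is lower by 2.20 kcal/mol.

cis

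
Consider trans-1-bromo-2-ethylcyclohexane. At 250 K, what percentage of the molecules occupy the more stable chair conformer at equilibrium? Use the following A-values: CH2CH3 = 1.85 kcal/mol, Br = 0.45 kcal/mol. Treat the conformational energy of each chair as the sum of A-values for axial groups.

C1 and C2 have opposite parity, so for the trans isomer the two substituents are e,e in one chair and a,a in the other.
Chair I (ethyl axial, bromo axial): E = 2.30 kcal/mol; chair II (ethyl equatorial, bromo equatorial): E = 0.00 kcal/mol.
ΔG = 2.30 kcal/mol between the two chairs.
K = exp(ΔG/RT) with R = 1.987×10⁻³ kcal mol⁻¹ K⁻¹ and T = 250 K gives K ≈ 103.
Fraction in the lower-energy chair = K/(K+1) = 99.0%.

99.0%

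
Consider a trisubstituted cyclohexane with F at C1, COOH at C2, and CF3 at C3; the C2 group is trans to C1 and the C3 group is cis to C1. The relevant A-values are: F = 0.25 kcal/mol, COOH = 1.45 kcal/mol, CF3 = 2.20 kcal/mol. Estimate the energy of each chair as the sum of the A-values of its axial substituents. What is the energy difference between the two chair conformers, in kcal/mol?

Chair I (fluoro axial, carboxyl axial, trifluoromethyl axial): E = 3.90 kcal/mol.
Chair II (fluoro equatorial, carboxyl equatorial, trifluoromethyl equatorial): E = 0.00 kcal/mol.
ΔE = 3.90 − 0.00 = 3.90 kcal/mol; chair II is more stable.

3.90 kcal/mol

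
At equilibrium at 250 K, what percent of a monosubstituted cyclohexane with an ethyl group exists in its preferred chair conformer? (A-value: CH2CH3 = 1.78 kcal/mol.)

97.3%

One chair has the ethyl group axial (E = 1.78 kcal/mol) and the other has it equatorial (E = 0).
ΔG = 1.78 kcal/mol between the two chairs.
K = exp(ΔG/RT) with R = 1.987×10⁻³ kcal mol⁻¹ K⁻¹ and T = 250 K gives K ≈ 36.
Fraction in the lower-energy chair = K/(K+1) = 97.3%.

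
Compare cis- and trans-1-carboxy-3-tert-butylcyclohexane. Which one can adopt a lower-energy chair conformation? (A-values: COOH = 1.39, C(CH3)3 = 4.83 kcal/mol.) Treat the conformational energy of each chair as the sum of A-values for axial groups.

At 1,3 positions (parity same): cis → (e,e or a,a); trans → (a,e or e,a).
Best chair for cis: E = 0.00 kcal/mol; best chair for trans: E = 1.39 kcal/mol.
The cis isomer is lower by 1.39 kcal/mol.

cis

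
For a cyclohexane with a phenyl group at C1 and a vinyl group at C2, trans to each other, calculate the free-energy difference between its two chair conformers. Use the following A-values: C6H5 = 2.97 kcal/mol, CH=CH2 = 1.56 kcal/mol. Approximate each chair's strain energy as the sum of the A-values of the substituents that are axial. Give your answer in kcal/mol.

C1 and C2 have opposite parity, so for the trans isomer the two substituents are e,e in one chair and a,a in the other.
Chair I (phenyl axial, vinyl axial): E = 4.53 kcal/mol.
Chair II (phenyl equatorial, vinyl equatorial): E = 0.00 kcal/mol.
ΔE = 4.53 − 0.00 = 4.53 kcal/mol; chair II is more stable.

4.53 kcal/mol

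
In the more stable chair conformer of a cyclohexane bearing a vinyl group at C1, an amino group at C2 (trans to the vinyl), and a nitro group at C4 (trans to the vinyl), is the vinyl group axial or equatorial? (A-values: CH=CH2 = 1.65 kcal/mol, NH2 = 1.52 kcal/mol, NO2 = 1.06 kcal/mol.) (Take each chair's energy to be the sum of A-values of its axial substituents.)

equatorial

Chair I (vinyl axial, amino axial, nitro axial): E = 4.23 kcal/mol.
Chair II (vinyl equatorial, amino equatorial, nitro equatorial): E = 0.00 kcal/mol.
Chair II is the more stable (lower-energy) conformer, and in that chair the vinyl group is equatorial.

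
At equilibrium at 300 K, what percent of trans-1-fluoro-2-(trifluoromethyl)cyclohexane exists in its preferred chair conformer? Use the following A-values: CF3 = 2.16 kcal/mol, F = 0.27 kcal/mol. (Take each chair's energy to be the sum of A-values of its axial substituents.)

98.3%

C1 and C2 have opposite parity, so for the trans isomer the two substituents are e,e in one chair and a,a in the other.
Chair I (trifluoromethyl axial, fluoro axial): E = 2.43 kcal/mol; chair II (trifluoromethyl equatorial, fluoro equatorial): E = 0.00 kcal/mol.
ΔG = 2.43 kcal/mol between the two chairs.
K = exp(ΔG/RT) with R = 1.987×10⁻³ kcal mol⁻¹ K⁻¹ and T = 300 K gives K ≈ 58.9.
Fraction in the lower-energy chair = K/(K+1) = 98.3%.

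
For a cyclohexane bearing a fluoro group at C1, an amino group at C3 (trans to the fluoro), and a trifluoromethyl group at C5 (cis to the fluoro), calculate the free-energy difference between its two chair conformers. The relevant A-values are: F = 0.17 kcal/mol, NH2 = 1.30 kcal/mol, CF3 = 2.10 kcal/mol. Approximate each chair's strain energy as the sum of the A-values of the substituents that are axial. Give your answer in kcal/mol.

Chair I (fluoro axial, amino equatorial, trifluoromethyl axial): E = 2.27 kcal/mol.
Chair II (fluoro equatorial, amino axial, trifluoromethyl equatorial): E = 1.30 kcal/mol.
ΔE = 2.27 − 1.30 = 0.97 kcal/mol; chair II is more stable.

0.97 kcal/mol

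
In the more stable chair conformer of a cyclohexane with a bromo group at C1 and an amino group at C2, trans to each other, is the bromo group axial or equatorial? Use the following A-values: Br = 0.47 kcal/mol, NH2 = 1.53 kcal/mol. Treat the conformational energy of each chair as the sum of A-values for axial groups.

equatorial

C1 and C2 have opposite parity, so for the trans isomer the two substituents are e,e in one chair and a,a in the other.
Chair I (bromo axial, amino axial): E = 2.00 kcal/mol.
Chair II (bromo equatorial, amino equatorial): E = 0.00 kcal/mol.
Chair II is the more stable (lower-energy) conformer, and in that chair the bromo group is equatorial.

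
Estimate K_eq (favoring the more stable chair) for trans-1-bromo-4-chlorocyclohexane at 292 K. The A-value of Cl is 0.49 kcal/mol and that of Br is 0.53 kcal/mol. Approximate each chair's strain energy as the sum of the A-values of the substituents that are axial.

C1 and C4 have opposite parity, so for the trans isomer the two substituents are e,e in one chair and a,a in the other.
Chair I (chloro axial, bromo axial): E = 1.02 kcal/mol; chair II (chloro equatorial, bromo equatorial): E = 0.00 kcal/mol.
ΔG = 1.02 kcal/mol between the two chairs.
K = exp(ΔG/RT) with R = 1.987×10⁻³ kcal mol⁻¹ K⁻¹ and T = 292 K gives K ≈ 5.8.

K ≈ 5.80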